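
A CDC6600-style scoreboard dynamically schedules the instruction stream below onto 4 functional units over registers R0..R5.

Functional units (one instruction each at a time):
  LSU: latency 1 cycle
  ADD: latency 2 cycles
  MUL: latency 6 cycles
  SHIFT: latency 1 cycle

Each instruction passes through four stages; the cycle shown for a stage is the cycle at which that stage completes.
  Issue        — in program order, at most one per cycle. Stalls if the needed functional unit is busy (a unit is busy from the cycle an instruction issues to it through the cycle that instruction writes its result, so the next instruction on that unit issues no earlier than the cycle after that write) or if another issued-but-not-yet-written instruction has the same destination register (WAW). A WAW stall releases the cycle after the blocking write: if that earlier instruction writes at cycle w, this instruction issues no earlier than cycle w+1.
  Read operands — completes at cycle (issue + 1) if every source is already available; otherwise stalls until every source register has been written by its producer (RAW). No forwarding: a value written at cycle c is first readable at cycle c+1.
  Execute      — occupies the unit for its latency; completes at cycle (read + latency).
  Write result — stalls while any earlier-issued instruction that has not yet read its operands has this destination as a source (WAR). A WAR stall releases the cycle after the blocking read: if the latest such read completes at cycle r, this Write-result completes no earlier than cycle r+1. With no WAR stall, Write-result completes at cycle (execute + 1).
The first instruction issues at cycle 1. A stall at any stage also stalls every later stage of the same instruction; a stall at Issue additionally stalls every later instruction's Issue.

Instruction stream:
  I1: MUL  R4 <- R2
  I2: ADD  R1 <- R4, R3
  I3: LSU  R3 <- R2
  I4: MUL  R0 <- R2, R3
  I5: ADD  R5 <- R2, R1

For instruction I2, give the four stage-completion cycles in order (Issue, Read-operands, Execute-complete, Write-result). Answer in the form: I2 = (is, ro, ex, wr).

1) issue 1, read 2, done 8, write 9
2) issue 2, read 10, done 12, write 13  <RAW R4: wait I1 write@9>
3) issue 3, read 4, done 5, write 11  <WAR R3: wait I2 read@10>
4) issue 10, read 12, done 18, write 19  <struct: MUL busy until I1 writes@9 / RAW R3: wait I3 write@11>
5) issue 14, read 15, done 17, write 18  <struct: ADD busy until I2 writes@13>

I2 = (2, 10, 12, 13)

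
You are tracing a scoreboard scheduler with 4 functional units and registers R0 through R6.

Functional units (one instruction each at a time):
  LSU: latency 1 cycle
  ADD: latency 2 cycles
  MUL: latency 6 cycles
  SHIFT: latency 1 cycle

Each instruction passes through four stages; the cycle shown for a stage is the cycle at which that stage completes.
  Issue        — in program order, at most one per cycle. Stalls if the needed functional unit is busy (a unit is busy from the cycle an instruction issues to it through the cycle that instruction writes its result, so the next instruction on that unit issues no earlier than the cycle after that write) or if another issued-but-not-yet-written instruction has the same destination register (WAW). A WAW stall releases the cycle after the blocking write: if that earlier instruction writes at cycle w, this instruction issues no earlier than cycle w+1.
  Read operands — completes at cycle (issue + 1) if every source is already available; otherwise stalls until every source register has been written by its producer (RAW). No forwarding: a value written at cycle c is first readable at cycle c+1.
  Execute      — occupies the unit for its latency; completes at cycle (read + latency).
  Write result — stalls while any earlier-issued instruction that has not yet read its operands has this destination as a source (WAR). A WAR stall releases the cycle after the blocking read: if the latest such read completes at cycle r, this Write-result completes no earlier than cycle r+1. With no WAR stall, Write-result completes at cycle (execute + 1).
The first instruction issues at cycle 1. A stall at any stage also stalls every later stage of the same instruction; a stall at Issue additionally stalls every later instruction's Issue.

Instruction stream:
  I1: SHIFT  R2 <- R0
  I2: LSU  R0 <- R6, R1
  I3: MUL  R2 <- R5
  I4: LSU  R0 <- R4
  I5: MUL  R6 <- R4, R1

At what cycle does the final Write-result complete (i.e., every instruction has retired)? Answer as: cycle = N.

cycle = 22

cycle 1: I1→SHIFT
cycle 2: I1 RO, I2→LSU
cycle 3: I1 EX, I2 RO
cycle 4: I1 WR R2, I2 EX
cycle 5: I2 WR R0, I3→MUL
cycle 6: I3 RO, I4→LSU
cycle 7: I4 RO
cycle 8: I4 EX
cycle 9: I4 WR R0
cycle 12: I3 EX
cycle 13: I3 WR R2
cycle 14: I5→MUL
cycle 15: I5 RO
cycle 21: I5 EX
cycle 22: I5 WR R6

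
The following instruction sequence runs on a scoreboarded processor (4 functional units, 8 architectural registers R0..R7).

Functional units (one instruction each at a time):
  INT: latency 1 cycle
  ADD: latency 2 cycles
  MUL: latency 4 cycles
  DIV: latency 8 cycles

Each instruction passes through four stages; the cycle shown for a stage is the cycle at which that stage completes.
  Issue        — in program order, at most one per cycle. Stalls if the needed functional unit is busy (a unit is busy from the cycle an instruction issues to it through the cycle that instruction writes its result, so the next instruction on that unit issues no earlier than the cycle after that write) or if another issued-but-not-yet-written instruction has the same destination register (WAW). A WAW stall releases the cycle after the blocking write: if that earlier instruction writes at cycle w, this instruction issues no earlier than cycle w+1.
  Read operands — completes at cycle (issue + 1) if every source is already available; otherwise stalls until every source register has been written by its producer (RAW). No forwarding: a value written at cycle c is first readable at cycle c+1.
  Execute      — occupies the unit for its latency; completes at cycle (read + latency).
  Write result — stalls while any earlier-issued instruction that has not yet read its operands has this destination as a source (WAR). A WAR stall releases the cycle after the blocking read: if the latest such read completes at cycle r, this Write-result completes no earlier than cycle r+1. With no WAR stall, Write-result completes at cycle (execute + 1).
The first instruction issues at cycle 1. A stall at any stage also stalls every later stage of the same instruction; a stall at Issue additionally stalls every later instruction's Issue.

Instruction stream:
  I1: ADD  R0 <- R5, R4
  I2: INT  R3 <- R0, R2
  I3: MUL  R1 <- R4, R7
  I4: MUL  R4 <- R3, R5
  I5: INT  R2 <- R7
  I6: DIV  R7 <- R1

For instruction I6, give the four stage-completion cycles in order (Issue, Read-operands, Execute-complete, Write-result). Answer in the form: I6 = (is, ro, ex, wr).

I6 = (12, 13, 21, 22)

c1: I1 dispatched to ADD
c2: I1 operands ready | I2 dispatched to INT
c3: I3 dispatched to MUL
c4: I1 complete | I3 operands ready
c5: R0←I1
c6: I2 operands ready
c7: I2 complete
c8: R3←I2 | I3 complete
c9: R1←I3
c10: I4 dispatched to MUL
c11: I4 operands ready | I5 dispatched to INT
c12: I5 operands ready | I6 dispatched to DIV
c13: I5 complete | I6 operands ready
c14: R2←I5
c15: I4 complete
c16: R4←I4
c21: I6 complete
c22: R7←I6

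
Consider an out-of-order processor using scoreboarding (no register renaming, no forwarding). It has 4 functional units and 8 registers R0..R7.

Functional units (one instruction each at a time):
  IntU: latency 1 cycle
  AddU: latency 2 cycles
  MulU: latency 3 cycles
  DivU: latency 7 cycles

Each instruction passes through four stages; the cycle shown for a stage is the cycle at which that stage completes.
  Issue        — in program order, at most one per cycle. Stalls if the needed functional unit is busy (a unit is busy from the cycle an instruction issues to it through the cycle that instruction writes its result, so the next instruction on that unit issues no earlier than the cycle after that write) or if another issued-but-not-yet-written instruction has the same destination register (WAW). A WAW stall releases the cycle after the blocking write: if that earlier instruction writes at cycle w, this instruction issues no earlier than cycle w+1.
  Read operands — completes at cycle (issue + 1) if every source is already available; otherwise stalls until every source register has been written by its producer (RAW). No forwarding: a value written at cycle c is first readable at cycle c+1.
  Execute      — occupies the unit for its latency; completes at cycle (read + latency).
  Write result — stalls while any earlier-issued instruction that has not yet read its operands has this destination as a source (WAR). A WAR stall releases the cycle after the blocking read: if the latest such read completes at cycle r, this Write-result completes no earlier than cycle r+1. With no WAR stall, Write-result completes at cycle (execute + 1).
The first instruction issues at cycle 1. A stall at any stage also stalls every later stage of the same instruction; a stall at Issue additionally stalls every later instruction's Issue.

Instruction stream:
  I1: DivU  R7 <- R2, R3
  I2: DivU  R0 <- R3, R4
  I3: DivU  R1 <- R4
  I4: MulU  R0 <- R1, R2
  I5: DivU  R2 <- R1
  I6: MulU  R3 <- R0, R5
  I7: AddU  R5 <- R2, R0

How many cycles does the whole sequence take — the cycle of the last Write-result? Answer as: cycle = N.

cycle = 44

I1  is:1  ro:2  ex:9  wr:10
I2  is:11  ro:12  ex:19  wr:20  — struct: DivU busy until I1 writes@10
I3  is:21  ro:22  ex:29  wr:30  — struct: DivU busy until I2 writes@20
I4  is:22  ro:31  ex:34  wr:35  — RAW R1: wait I3 write@30
I5  is:31  ro:32  ex:39  wr:40  — struct: DivU busy until I3 writes@30
I6  is:36  ro:37  ex:40  wr:41  — struct: MulU busy until I4 writes@35
I7  is:37  ro:41  ex:43  wr:44  — RAW R2: wait I5 write@40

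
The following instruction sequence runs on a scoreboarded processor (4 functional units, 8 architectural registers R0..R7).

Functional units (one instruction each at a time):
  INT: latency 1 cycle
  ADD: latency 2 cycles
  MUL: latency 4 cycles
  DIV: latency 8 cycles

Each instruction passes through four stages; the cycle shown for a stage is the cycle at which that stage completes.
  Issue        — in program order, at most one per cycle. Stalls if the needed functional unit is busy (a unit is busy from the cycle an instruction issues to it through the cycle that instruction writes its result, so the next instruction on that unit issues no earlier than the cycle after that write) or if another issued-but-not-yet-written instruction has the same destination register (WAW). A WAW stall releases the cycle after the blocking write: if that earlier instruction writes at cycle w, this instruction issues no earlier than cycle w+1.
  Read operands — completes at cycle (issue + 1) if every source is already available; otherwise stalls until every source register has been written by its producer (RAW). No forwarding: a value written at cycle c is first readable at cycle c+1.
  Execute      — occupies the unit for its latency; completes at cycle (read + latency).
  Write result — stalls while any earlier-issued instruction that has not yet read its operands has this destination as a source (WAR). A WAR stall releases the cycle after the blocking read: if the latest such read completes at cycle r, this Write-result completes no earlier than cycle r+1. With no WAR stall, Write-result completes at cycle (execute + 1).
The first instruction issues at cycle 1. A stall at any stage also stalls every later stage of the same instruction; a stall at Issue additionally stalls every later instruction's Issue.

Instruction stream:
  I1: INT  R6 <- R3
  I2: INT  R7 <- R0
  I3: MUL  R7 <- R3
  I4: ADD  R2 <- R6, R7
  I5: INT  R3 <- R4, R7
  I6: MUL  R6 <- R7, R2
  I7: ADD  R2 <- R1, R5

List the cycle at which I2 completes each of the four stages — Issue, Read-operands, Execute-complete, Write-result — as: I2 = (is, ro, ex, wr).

I1: IS=1 RO=2 EX=3 WR=4
I2: IS=5 RO=6 EX=7 WR=8  [struct: INT busy until I1 writes@4]
I3: IS=9 RO=10 EX=14 WR=15  [WAW R7: wait I2 write@8]
I4: IS=10 RO=16 EX=18 WR=19  [RAW R7: wait I3 write@15]
I5: IS=11 RO=16 EX=17 WR=18  [RAW R7: wait I3 write@15]
I6: IS=16 RO=20 EX=24 WR=25  [struct: MUL busy until I3 writes@15; RAW R2: wait I4 write@19]
I7: IS=20 RO=21 EX=23 WR=24  [struct: ADD busy until I4 writes@19]

I2 = (5, 6, 7, 8)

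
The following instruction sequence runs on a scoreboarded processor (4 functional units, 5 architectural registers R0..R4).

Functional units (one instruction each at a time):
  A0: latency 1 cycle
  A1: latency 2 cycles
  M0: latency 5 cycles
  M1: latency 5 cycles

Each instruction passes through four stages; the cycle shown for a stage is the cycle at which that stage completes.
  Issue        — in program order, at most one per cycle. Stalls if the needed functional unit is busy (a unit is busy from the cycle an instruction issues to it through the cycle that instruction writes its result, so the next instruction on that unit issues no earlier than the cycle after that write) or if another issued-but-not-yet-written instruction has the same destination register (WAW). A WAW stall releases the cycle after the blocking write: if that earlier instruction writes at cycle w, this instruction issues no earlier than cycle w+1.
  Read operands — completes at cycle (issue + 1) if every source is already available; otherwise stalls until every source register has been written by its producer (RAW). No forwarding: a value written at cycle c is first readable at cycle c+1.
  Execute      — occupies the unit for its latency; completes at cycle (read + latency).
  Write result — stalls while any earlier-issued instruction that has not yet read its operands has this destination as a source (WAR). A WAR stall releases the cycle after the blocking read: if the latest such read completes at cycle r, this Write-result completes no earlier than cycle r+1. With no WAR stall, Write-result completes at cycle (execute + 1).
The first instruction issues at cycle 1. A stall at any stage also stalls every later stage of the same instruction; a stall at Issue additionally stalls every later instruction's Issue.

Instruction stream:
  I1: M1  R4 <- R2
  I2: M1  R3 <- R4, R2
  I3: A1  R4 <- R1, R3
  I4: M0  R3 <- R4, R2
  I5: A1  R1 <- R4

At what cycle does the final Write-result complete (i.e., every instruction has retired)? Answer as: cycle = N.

[1] I1 dispatched to M1
[2] I1 operands ready
[7] I1 complete
[8] R4←I1
[9] I2 dispatched to M1
[10] I2 operands ready; I3 dispatched to A1
[15] I2 complete
[16] R3←I2
[17] I3 operands ready; I4 dispatched to M0
[19] I3 complete
[20] R4←I3
[21] I4 operands ready; I5 dispatched to A1
[22] I5 operands ready
[24] I5 complete
[25] R1←I5
[26] I4 complete
[27] R3←I4

cycle = 27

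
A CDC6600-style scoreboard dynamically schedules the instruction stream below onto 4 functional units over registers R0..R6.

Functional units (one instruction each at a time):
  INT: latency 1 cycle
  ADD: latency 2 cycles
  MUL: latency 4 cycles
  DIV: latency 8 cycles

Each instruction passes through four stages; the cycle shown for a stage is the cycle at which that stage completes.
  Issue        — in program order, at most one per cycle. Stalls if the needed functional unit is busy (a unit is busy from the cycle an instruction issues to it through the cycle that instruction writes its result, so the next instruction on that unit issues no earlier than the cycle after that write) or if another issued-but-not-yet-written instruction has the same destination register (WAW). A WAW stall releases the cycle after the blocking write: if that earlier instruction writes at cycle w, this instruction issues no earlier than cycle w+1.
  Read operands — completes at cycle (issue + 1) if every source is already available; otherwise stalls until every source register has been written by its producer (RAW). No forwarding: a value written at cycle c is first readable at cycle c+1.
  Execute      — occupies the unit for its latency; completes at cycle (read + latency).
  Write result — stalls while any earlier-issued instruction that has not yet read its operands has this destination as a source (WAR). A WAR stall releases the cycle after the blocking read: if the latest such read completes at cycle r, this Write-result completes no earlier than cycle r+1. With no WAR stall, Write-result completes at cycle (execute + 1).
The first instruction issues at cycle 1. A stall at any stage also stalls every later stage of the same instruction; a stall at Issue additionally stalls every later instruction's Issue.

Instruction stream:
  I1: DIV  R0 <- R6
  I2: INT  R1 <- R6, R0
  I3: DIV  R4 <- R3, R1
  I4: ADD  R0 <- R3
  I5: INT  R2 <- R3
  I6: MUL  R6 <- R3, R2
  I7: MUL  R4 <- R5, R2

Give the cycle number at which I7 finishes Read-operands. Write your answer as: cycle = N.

[1] issue I1 (DIV)
[2] I1 read-ops; issue I2 (INT)
[10] I1 finished on DIV
[11] I1→R0
[12] I2 read-ops; issue I3 (DIV)
[13] I2 finished on INT; issue I4 (ADD)
[14] I2→R1; I4 read-ops
[15] I3 read-ops; issue I5 (INT)
[16] I4 finished on ADD; I5 read-ops; issue I6 (MUL)
[17] I4→R0; I5 finished on INT
[18] I5→R2
[19] I6 read-ops
[23] I3 finished on DIV; I6 finished on MUL
[24] I3→R4; I6→R6
[25] issue I7 (MUL)
[26] I7 read-ops
[30] I7 finished on MUL
[31] I7→R4

cycle = 26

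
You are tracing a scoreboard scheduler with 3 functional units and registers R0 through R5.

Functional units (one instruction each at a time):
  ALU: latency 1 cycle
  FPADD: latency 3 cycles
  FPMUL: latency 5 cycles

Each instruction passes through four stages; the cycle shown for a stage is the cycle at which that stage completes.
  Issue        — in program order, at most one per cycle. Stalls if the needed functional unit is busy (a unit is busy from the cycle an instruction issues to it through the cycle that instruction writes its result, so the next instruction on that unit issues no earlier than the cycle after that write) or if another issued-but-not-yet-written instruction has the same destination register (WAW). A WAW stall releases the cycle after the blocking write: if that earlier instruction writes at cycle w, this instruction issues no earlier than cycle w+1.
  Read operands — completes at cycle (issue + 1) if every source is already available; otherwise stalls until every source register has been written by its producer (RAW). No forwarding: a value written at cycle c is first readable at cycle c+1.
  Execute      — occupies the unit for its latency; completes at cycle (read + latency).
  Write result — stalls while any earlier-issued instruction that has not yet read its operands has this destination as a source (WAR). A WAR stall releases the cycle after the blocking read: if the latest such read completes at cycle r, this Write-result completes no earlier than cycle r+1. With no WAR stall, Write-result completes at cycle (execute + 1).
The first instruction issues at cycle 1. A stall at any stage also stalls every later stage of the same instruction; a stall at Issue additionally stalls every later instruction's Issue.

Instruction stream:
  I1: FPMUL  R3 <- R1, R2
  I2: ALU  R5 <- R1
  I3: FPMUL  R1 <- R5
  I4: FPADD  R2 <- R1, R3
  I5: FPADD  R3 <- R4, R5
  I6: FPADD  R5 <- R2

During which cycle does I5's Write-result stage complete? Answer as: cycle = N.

cycle = 27

cycle 1: I1 dispatched to FPMUL
cycle 2: I1 operands ready; I2 dispatched to ALU
cycle 3: I2 operands ready
cycle 4: I2 complete
cycle 5: R5←I2
cycle 7: I1 complete
cycle 8: R3←I1
cycle 9: I3 dispatched to FPMUL
cycle 10: I3 operands ready; I4 dispatched to FPADD
cycle 15: I3 complete
cycle 16: R1←I3
cycle 17: I4 operands ready
cycle 20: I4 complete
cycle 21: R2←I4
cycle 22: I5 dispatched to FPADD
cycle 23: I5 operands ready
cycle 26: I5 complete
cycle 27: R3←I5
cycle 28: I6 dispatched to FPADD
cycle 29: I6 operands ready
cycle 32: I6 complete
cycle 33: R5←I6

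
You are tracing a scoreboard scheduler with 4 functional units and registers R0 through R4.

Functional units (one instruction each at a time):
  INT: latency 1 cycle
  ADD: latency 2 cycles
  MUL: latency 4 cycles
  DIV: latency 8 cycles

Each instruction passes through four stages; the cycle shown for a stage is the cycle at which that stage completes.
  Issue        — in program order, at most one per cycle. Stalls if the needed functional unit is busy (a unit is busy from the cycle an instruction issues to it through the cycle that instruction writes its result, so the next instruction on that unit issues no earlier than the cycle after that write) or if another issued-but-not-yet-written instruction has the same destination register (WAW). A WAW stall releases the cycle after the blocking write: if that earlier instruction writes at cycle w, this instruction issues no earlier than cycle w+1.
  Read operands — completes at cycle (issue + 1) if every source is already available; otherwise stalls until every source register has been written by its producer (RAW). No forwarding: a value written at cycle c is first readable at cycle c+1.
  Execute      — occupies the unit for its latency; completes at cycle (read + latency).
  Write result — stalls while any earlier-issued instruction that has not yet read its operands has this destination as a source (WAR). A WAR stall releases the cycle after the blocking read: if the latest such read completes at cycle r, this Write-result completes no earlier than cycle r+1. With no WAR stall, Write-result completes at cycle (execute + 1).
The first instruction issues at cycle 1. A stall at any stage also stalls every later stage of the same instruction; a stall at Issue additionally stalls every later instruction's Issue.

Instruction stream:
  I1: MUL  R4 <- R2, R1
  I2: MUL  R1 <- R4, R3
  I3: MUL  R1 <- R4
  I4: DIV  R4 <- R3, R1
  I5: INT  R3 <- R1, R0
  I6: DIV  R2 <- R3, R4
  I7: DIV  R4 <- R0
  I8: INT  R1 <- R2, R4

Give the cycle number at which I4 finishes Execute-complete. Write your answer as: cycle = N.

1) issue 1, read 2, done 6, write 7
2) issue 8, read 9, done 13, write 14  <struct: MUL busy until I1 writes@7>
3) issue 15, read 16, done 20, write 21  <struct: MUL busy until I2 writes@14>
4) issue 16, read 22, done 30, write 31  <RAW R1: wait I3 write@21>
5) issue 17, read 22, done 23, write 24  <RAW R1: wait I3 write@21>
6) issue 32, read 33, done 41, write 42  <struct: DIV busy until I4 writes@31>
7) issue 43, read 44, done 52, write 53  <struct: DIV busy until I6 writes@42>
8) issue 44, read 54, done 55, write 56  <RAW R4: wait I7 write@53>

cycle = 30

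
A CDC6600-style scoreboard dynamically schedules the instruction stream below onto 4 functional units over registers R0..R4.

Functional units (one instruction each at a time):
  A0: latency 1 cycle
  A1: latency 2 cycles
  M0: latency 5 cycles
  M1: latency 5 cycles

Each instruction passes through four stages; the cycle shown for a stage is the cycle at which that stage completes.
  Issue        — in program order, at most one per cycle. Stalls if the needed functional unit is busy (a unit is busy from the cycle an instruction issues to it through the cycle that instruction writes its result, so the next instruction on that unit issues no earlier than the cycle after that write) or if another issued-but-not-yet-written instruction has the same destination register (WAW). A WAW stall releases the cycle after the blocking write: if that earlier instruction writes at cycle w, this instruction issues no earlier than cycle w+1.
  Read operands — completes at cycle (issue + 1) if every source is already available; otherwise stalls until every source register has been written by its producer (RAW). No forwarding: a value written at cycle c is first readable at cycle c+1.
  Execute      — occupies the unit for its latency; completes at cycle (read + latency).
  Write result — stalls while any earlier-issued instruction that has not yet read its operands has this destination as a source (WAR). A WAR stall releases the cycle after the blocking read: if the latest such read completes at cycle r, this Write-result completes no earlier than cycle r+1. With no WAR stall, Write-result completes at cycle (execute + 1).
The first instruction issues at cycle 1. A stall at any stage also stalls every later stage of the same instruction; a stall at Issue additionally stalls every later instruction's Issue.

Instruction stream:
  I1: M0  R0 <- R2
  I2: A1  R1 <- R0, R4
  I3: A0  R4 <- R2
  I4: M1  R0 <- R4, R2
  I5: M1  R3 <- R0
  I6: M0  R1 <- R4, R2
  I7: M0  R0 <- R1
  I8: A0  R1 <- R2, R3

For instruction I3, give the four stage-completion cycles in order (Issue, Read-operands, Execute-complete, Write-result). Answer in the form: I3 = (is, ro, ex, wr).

I3 = (3, 4, 5, 10)

[I1] 1/2/7/8
[I2] 2/9/11/12  (RAW R0: wait I1 write@8)
[I3] 3/4/5/10  (WAR R4: wait I2 read@9)
[I4] 9/11/16/17  (WAW R0: wait I1 write@8; RAW R4: wait I3 write@10)
[I5] 18/19/24/25  (struct: M1 busy until I4 writes@17)
[I6] 19/20/25/26
[I7] 27/28/33/34  (struct: M0 busy until I6 writes@26)
[I8] 28/29/30/31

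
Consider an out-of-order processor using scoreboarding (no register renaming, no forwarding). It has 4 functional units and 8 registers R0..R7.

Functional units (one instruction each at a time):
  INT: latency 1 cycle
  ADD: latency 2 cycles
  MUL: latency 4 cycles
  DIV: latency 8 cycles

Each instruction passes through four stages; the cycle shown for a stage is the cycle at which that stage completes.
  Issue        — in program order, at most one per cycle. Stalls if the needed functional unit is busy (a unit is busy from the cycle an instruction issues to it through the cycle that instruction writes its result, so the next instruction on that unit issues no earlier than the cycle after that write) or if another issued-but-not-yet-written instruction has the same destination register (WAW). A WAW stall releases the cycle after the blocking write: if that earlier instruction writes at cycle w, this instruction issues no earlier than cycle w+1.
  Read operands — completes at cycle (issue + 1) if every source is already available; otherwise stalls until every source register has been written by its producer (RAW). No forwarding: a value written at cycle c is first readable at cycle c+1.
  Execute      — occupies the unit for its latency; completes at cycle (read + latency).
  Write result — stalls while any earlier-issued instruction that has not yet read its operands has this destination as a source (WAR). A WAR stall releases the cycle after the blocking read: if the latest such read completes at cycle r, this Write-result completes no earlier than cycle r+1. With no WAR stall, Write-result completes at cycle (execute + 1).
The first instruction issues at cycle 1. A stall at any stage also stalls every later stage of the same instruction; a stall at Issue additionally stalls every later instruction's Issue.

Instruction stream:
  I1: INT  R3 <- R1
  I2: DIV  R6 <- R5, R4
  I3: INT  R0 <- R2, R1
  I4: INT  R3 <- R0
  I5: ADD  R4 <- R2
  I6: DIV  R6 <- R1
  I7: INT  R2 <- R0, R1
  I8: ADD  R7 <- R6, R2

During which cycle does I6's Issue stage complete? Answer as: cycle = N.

cycle = 13

  I1 | 1 | 2 | 3 | 4
  I2 | 2 | 3 | 11 | 12
  I3 | 5 | 6 | 7 | 8   struct: INT busy until I1 writes@4
  I4 | 9 | 10 | 11 | 12   struct: INT busy until I3 writes@8
  I5 | 10 | 11 | 13 | 14
  I6 | 13 | 14 | 22 | 23   struct: DIV busy until I2 writes@12
  I7 | 14 | 15 | 16 | 17
  I8 | 15 | 24 | 26 | 27   RAW R6: wait I6 write@23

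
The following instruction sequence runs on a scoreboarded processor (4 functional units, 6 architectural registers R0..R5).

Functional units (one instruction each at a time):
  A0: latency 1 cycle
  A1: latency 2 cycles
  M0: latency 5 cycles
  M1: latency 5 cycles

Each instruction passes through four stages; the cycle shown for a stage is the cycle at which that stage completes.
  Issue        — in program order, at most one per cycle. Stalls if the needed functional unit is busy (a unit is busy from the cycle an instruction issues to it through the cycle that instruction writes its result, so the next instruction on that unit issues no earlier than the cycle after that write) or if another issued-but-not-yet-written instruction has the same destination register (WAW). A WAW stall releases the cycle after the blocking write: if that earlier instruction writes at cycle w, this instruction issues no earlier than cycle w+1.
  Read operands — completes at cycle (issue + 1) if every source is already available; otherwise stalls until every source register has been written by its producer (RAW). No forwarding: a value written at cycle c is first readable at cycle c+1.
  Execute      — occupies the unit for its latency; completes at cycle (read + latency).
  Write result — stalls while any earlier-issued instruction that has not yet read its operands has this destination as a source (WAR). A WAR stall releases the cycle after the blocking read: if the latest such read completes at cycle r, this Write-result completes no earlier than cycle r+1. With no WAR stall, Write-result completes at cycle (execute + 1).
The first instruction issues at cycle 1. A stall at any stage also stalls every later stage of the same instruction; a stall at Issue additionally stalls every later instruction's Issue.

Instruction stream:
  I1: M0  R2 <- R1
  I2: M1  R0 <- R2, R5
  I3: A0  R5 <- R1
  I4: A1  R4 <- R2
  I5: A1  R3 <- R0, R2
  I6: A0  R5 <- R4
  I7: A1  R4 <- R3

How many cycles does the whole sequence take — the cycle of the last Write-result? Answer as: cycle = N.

cycle = 24

[1] issue I1 (M0)
[2] I1 read-ops, issue I2 (M1)
[3] issue I3 (A0)
[4] I3 read-ops, issue I4 (A1)
[5] I3 finished on A0
[7] I1 finished on M0
[8] I1→R2
[9] I2 read-ops, I4 read-ops
[10] I3→R5
[11] I4 finished on A1
[12] I4→R4
[13] issue I5 (A1)
[14] I2 finished on M1, issue I6 (A0)
[15] I2→R0, I6 read-ops
[16] I5 read-ops, I6 finished on A0
[17] I6→R5
[18] I5 finished on A1
[19] I5→R3
[20] issue I7 (A1)
[21] I7 read-ops
[23] I7 finished on A1
[24] I7→R4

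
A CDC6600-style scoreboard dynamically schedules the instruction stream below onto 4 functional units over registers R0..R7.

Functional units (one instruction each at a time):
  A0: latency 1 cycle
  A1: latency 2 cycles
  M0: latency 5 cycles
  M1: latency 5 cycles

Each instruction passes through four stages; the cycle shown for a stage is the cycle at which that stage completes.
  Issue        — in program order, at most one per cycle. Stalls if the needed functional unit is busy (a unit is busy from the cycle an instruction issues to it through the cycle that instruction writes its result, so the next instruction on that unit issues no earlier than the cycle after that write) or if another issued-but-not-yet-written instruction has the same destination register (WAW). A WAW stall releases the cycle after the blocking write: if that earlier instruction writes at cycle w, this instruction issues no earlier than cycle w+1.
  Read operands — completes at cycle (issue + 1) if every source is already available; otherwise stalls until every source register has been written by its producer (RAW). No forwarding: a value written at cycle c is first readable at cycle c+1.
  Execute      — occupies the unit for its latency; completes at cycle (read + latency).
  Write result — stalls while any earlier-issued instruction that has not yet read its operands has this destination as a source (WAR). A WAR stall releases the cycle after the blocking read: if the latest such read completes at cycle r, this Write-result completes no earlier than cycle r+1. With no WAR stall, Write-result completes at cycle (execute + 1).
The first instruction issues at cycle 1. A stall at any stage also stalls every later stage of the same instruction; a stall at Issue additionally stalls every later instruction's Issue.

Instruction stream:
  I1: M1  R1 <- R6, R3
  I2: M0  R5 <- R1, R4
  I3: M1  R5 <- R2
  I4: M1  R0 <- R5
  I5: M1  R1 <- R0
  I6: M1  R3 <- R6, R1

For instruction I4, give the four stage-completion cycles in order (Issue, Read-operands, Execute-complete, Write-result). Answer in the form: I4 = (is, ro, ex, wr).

I4 = (24, 25, 30, 31)

t=1  I1 dispatched to M1
t=2  I1 operands ready | I2 dispatched to M0
t=7  I1 complete
t=8  R1←I1
t=9  I2 operands ready
t=14  I2 complete
t=15  R5←I2
t=16  I3 dispatched to M1
t=17  I3 operands ready
t=22  I3 complete
t=23  R5←I3
t=24  I4 dispatched to M1
t=25  I4 operands ready
t=30  I4 complete
t=31  R0←I4
t=32  I5 dispatched to M1
t=33  I5 operands ready
t=38  I5 complete
t=39  R1←I5
t=40  I6 dispatched to M1
t=41  I6 operands ready
t=46  I6 complete
t=47  R3←I6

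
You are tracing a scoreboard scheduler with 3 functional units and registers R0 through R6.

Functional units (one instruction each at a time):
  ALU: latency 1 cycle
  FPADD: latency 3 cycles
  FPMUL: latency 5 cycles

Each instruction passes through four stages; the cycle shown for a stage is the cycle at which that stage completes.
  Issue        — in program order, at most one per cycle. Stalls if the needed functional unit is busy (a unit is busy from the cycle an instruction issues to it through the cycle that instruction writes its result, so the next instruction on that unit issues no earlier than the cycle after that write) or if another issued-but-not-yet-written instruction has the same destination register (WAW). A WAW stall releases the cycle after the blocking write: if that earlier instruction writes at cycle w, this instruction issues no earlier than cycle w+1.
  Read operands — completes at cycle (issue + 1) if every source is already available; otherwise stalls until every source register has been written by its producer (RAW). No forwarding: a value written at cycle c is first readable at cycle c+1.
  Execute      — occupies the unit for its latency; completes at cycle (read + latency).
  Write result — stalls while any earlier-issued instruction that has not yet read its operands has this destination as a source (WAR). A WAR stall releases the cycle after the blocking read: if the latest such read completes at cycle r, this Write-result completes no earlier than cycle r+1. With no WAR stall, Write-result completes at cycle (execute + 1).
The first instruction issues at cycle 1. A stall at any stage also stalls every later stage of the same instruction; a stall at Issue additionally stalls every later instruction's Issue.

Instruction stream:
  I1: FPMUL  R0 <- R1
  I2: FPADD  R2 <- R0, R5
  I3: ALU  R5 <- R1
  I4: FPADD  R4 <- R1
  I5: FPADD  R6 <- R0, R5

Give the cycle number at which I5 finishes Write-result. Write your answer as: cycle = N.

cycle = 25

cycle 1: issue I1 (FPMUL)
cycle 2: I1 read-ops | issue I2 (FPADD)
cycle 3: issue I3 (ALU)
cycle 4: I3 read-ops
cycle 5: I3 finished on ALU
cycle 7: I1 finished on FPMUL
cycle 8: I1→R0
cycle 9: I2 read-ops
cycle 10: I3→R5
cycle 12: I2 finished on FPADD
cycle 13: I2→R2
cycle 14: issue I4 (FPADD)
cycle 15: I4 read-ops
cycle 18: I4 finished on FPADD
cycle 19: I4→R4
cycle 20: issue I5 (FPADD)
cycle 21: I5 read-ops
cycle 24: I5 finished on FPADD
cycle 25: I5→R6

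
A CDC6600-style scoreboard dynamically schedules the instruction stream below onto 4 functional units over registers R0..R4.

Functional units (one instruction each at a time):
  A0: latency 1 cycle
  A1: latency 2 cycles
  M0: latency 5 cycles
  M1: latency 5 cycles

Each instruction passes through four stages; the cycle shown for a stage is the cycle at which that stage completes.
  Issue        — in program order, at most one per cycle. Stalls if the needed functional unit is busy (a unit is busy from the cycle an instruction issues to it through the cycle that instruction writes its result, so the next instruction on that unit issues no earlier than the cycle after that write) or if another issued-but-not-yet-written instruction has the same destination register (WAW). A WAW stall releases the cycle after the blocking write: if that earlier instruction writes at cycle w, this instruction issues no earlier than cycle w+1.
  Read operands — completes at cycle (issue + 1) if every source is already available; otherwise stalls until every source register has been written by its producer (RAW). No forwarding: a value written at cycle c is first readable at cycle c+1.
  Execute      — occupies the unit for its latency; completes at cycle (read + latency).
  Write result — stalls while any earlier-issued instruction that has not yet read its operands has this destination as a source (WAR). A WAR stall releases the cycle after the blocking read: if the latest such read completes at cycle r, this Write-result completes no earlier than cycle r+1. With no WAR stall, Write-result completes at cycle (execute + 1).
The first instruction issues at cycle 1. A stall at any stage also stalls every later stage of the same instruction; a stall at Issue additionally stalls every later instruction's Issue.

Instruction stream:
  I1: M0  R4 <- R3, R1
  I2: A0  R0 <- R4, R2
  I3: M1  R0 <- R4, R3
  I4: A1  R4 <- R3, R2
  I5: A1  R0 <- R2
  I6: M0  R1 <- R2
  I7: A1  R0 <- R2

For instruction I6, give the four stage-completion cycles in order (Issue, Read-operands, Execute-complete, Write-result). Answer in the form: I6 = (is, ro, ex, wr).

I6 = (21, 22, 27, 28)

1) issue 1, read 2, done 7, write 8
2) issue 2, read 9, done 10, write 11  <RAW R4: wait I1 write@8>
3) issue 12, read 13, done 18, write 19  <WAW R0: wait I2 write@11>
4) issue 13, read 14, done 16, write 17
5) issue 20, read 21, done 23, write 24  <WAW R0: wait I3 write@19>
6) issue 21, read 22, done 27, write 28
7) issue 25, read 26, done 28, write 29  <struct: A1 busy until I5 writes@24>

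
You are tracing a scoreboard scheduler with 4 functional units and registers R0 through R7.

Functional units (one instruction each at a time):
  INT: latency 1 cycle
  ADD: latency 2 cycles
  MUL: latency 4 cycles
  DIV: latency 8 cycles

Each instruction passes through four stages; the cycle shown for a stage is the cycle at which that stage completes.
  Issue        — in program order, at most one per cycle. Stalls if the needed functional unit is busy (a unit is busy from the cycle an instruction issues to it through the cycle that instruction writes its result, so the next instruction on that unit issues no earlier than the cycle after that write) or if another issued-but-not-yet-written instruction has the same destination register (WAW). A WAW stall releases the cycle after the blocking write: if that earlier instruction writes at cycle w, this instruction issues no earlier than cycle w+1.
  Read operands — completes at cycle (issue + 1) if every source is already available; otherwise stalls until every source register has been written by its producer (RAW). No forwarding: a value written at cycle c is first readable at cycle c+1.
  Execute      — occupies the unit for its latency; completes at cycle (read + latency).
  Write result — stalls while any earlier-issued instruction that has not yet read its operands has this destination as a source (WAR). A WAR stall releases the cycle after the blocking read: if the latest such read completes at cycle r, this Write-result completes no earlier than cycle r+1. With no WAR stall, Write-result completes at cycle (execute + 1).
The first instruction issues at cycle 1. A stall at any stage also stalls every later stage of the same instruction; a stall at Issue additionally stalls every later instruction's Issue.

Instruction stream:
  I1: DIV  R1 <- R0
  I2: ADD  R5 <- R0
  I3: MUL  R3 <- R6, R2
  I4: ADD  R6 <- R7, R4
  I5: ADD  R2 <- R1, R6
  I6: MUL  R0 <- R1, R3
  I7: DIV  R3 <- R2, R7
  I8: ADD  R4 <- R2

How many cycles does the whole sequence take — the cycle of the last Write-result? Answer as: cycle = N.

I1 -> (1, 2, 10, 11)
I2 -> (2, 3, 5, 6)
I3 -> (3, 4, 8, 9)
I4 -> (7, 8, 10, 11)  // struct: ADD busy until I2 writes@6
I5 -> (12, 13, 15, 16)  // struct: ADD busy until I4 writes@11
I6 -> (13, 14, 18, 19)
I7 -> (14, 17, 25, 26)  // RAW R2: wait I5 write@16
I8 -> (17, 18, 20, 21)  // struct: ADD busy until I5 writes@16

cycle = 26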